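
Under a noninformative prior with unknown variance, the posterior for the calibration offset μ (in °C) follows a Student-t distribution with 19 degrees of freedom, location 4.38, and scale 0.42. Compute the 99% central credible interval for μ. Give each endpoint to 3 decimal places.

[3.178, 5.582]

The t_19 distribution is symmetric; the 99% interval is 4.38 ± t·0.42 with t_{0.995,19} = 2.861.
Half-width: 2.861 × 0.42 = 1.202.
4.38 − 1.202 = 3.178; 4.38 + 1.202 = 5.582.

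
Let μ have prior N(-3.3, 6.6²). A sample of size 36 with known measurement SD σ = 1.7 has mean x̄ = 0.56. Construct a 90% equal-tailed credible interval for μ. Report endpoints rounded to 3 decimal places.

Posterior precision = 1/6.6² + 36/1.7² = 0.0230 + 12.4567 = 12.4797, so posterior SD = 0.2831.
Posterior mean = (-3.3/6.6² + 36·0.56/1.7²) / 12.4797 = 0.5529.
Interval: 0.5529 ± 1.645 × 0.2831 → [0.087, 1.019].

[0.087, 1.019]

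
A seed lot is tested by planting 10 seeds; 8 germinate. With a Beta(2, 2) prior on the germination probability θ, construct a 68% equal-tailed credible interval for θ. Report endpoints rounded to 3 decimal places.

Posterior: Beta(2+8, 2+2) = Beta(10, 4).
Equal-tailed 68% interval: the 0.16 and 0.84 quantiles of Beta(10, 4).
Posterior mean ≈ 0.714, SD ≈ 0.117; a Normal approximation gives roughly [0.598, 0.830].
Exact: F⁻¹(0.16) = 0.595; F⁻¹(0.84) = 0.833.

[0.595, 0.833]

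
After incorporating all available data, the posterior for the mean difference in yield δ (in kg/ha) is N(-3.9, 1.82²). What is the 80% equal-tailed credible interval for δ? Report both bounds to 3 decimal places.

The posterior is symmetric, so the 80% equal-tailed interval is δ = -3.9 ± z·1.82 with z = 1.282.
Half-width: 1.282 × 1.82 = 2.332.
-3.9 − 2.332 = -6.232; -3.9 + 2.332 = -1.568.

[-6.232, -1.568]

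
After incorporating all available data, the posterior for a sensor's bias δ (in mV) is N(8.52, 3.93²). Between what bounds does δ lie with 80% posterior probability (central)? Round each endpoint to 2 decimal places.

[3.48, 13.56]

The posterior is symmetric, so the 80% equal-tailed interval is δ = 8.52 ± z·3.93 with z = 1.282.
Half-width: 1.282 × 3.93 = 5.04.
8.52 − 5.04 = 3.48; 8.52 + 5.04 = 13.56.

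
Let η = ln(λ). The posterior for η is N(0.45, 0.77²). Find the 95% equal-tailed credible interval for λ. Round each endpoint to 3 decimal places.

[0.347, 7.093]

On the log scale the 95% interval is 0.45 ± 1.960 × 0.77 = [-1.0592, 1.9592].
Exponentiate: [e^-1.0592, e^1.9592] = [0.347, 7.093].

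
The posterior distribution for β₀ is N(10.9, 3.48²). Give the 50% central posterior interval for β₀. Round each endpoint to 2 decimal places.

[8.55, 13.25]

The posterior is symmetric, so the 50% equal-tailed interval is β₀ = 10.9 ± z·3.48 with z = 0.674.
Half-width: 0.674 × 3.48 = 2.35.
10.9 − 2.35 = 8.55; 10.9 + 2.35 = 13.25.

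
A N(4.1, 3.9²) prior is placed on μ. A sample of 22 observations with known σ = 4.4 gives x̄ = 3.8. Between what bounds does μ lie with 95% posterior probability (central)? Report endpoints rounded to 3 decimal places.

[2.029, 5.604]

Posterior precision = 1/3.9² + 22/4.4² = 0.0657 + 1.1364 = 1.2021, so posterior SD = 0.9121.
Posterior mean = (4.1/3.9² + 22·3.8/4.4²) / 1.2021 = 3.8164.
Interval: 3.8164 ± 1.960 × 0.9121 → [2.029, 5.604].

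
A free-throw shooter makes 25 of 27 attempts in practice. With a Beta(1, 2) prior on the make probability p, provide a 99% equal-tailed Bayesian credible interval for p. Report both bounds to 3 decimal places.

[0.670, 0.976]

Posterior: Beta(1+25, 2+2) = Beta(26, 4).
Equal-tailed 99% interval: the 0.005 and 0.995 quantiles of Beta(26, 4).
Posterior mean ≈ 0.867, SD ≈ 0.061; a Normal approximation gives roughly [0.709, 1.024].
Exact: F⁻¹(0.005) = 0.670; F⁻¹(0.995) = 0.976.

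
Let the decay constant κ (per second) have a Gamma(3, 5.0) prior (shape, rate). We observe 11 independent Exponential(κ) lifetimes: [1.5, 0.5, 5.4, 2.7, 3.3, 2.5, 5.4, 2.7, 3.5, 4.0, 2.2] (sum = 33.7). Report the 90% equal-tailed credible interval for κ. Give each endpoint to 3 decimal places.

Posterior: Gamma(3+11, 5.0+33.7) = Gamma(14, 38.7) (shape, rate).
Equal-tailed 90% interval: Gamma(14, 38.7) quantiles at 0.05 and 0.95.
Posterior mean ≈ 0.362, SD ≈ 0.097; a Normal approximation gives roughly [0.203, 0.521].
Exact: lower = 0.219; upper = 0.534.

[0.219, 0.534]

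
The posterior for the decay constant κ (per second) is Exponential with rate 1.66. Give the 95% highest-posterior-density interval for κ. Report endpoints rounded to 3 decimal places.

[0.000, 1.805]

The exponential density is strictly decreasing on [0, ∞), so the HPD interval is anchored at 0: [0, q] with P(κ ≤ q) = 0.95.
q = −ln(1 − 0.95) / 1.66 = 2.9957 / 1.66 = 1.805.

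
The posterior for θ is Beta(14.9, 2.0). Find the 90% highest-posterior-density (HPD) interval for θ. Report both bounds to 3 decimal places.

[0.773, 0.993]

The posterior is unimodal and skewed, so the HPD interval has equal density at both endpoints and is the shortest 90% interval.
Solving f(0.773) = f(0.993) with F(0.993) − F(0.773) = 0.90 gives [0.773, 0.993].
For comparison, the equal-tailed interval is [0.735, 0.977]; the HPD is narrower and shifted toward the mode.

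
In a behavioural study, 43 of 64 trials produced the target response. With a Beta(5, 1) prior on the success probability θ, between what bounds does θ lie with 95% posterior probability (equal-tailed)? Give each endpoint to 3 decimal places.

[0.573, 0.788]

Posterior: Beta(5+43, 1+21) = Beta(48, 22).
Equal-tailed 95% interval: the 0.025 and 0.975 quantiles of Beta(48, 22).
Posterior mean ≈ 0.686, SD ≈ 0.055; a Normal approximation gives roughly [0.578, 0.794].
Exact: F⁻¹(0.025) = 0.573; F⁻¹(0.975) = 0.788.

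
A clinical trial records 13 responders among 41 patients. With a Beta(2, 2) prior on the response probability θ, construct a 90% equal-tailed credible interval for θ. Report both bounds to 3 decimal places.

[0.223, 0.452]

Posterior: Beta(2+13, 2+28) = Beta(15, 30).
Equal-tailed 90% interval: the 0.05 and 0.95 quantiles of Beta(15, 30).
Posterior mean ≈ 0.333, SD ≈ 0.070; a Normal approximation gives roughly [0.219, 0.448].
Exact: F⁻¹(0.05) = 0.223; F⁻¹(0.95) = 0.452.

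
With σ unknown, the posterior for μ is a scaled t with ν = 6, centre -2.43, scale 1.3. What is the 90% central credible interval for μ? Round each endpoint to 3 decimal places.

The t_6 distribution is symmetric; the 90% interval is -2.43 ± t·1.3 with t_{0.95,6} = 1.943.
Half-width: 1.943 × 1.3 = 2.526.
-2.43 − 2.526 = -4.956; -2.43 + 2.526 = 0.096.

[-4.956, 0.096]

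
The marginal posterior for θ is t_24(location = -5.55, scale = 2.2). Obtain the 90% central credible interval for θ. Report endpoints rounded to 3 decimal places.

[-9.314, -1.786]

The t_24 distribution is symmetric; the 90% interval is -5.55 ± t·2.2 with t_{0.95,24} = 1.711.
Half-width: 1.711 × 2.2 = 3.764.
-5.55 − 3.764 = -9.314; -5.55 + 3.764 = -1.786.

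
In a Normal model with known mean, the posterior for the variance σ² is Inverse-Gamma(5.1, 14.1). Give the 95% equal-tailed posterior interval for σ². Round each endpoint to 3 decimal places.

[1.358, 8.395]

Inverse-Gamma(5.1, 14.1) quantiles: F⁻¹(0.025) and F⁻¹(0.975).
Equivalently, 1/σ² ~ Gamma(5.1, rate = 14.1); invert its 0.975 and 0.025 quantiles.
Posterior mean ≈ 3.439, SD ≈ 1.953; a Normal approximation gives roughly [-0.389, 7.267].
Exact: lower = 1.358; upper = 8.395.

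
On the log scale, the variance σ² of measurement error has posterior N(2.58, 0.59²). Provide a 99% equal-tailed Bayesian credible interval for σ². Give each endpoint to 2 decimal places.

On the log scale the 99% interval is 2.58 ± 2.576 × 0.59 = [1.0603, 4.0997].
Exponentiate: [e^1.0603, e^4.0997] = [2.89, 60.32].

[2.89, 60.32]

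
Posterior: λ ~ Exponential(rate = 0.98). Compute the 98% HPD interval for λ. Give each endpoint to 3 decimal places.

[0.000, 3.992]

The exponential density is strictly decreasing on [0, ∞), so the HPD interval is anchored at 0: [0, q] with P(λ ≤ q) = 0.98.
q = −ln(1 − 0.98) / 0.98 = 3.9120 / 0.98 = 3.992.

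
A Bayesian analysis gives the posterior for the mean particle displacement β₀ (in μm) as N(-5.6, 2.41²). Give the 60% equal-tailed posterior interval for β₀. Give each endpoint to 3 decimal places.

[-7.628, -3.572]

The posterior is symmetric, so the 60% equal-tailed interval is β₀ = -5.6 ± z·2.41 with z = 0.842.
Half-width: 0.842 × 2.41 = 2.028.
-5.6 − 2.028 = -7.628; -5.6 + 2.028 = -3.572.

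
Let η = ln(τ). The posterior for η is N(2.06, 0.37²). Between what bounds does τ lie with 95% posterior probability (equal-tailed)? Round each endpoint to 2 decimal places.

[3.80, 16.20]

On the log scale the 95% interval is 2.06 ± 1.960 × 0.37 = [1.3348, 2.7852].
Exponentiate: [e^1.3348, e^2.7852] = [3.80, 16.20].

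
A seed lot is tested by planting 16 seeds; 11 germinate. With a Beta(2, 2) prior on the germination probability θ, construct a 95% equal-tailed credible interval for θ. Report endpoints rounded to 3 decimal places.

Posterior: Beta(2+11, 2+5) = Beta(13, 7).
Equal-tailed 95% interval: the 0.025 and 0.975 quantiles of Beta(13, 7).
Posterior mean ≈ 0.650, SD ≈ 0.104; a Normal approximation gives roughly [0.446, 0.854].
Exact: F⁻¹(0.025) = 0.434; F⁻¹(0.975) = 0.837.

[0.434, 0.837]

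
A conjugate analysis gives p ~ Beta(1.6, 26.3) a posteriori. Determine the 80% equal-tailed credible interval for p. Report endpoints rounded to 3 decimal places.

Posterior: Beta(1.6, 26.3).
Equal-tailed 80% interval: the 0.1 and 0.9 quantiles of Beta(1.6, 26.3).
Posterior mean ≈ 0.057, SD ≈ 0.043; a Normal approximation gives roughly [0.002, 0.113].
Exact: F⁻¹(0.1) = 0.013; F⁻¹(0.9) = 0.116.

[0.013, 0.116]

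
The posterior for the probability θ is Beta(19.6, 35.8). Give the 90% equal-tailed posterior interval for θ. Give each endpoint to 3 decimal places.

[0.252, 0.462]

Posterior: Beta(19.6, 35.8).
Equal-tailed 90% interval: the 0.05 and 0.95 quantiles of Beta(19.6, 35.8).
Posterior mean ≈ 0.354, SD ≈ 0.064; a Normal approximation gives roughly [0.249, 0.459].
Exact: F⁻¹(0.05) = 0.252; F⁻¹(0.95) = 0.462.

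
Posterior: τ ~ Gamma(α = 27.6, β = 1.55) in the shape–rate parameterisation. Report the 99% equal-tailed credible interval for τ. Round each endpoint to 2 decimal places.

Posterior: Gamma(shape 27.6, rate 1.55).
Equal-tailed 99% interval: Gamma(27.6, 1.55) quantiles at 0.005 and 0.995.
Posterior mean ≈ 17.81, SD ≈ 3.39; a Normal approximation gives roughly [9.08, 26.54].
Exact: lower = 10.29; upper = 27.74.

[10.29, 27.74]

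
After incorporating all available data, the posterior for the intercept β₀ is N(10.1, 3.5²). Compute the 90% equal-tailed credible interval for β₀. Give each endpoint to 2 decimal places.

[4.34, 15.86]

The posterior is symmetric, so the 90% equal-tailed interval is β₀ = 10.1 ± z·3.5 with z = 1.645.
Half-width: 1.645 × 3.5 = 5.76.
10.1 − 5.76 = 4.34; 10.1 + 5.76 = 15.86.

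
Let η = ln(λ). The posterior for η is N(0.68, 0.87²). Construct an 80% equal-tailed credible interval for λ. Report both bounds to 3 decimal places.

[0.647, 6.019]

On the log scale the 80% interval is 0.68 ± 1.282 × 0.87 = [-0.4349, 1.7949].
Exponentiate: [e^-0.4349, e^1.7949] = [0.647, 6.019].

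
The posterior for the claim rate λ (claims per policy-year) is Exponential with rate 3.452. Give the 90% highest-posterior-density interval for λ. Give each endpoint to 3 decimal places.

[0.000, 0.667]

The exponential density is strictly decreasing on [0, ∞), so the HPD interval is anchored at 0: [0, q] with P(λ ≤ q) = 0.90.
q = −ln(1 − 0.90) / 3.452 = 2.3026 / 3.452 = 0.667.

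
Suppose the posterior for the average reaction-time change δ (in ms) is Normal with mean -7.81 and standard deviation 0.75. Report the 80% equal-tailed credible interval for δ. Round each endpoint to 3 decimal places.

[-8.771, -6.849]

The posterior is symmetric, so the 80% equal-tailed interval is δ = -7.81 ± z·0.75 with z = 1.282.
Half-width: 1.282 × 0.75 = 0.961.
-7.81 − 0.961 = -8.771; -7.81 + 0.961 = -6.849.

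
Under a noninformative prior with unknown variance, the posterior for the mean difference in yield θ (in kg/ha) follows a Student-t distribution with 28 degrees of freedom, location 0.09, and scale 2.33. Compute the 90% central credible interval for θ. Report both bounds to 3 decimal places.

[-3.874, 4.054]

The t_28 distribution is symmetric; the 90% interval is 0.09 ± t·2.33 with t_{0.95,28} = 1.701.
Half-width: 1.701 × 2.33 = 3.964.
0.09 − 3.964 = -3.874; 0.09 + 3.964 = 4.054.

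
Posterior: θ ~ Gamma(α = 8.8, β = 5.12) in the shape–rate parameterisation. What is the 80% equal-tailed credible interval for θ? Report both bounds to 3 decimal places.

Posterior: Gamma(shape 8.8, rate 5.12).
Equal-tailed 80% interval: Gamma(8.8, 5.12) quantiles at 0.1 and 0.9.
Posterior mean ≈ 1.719, SD ≈ 0.579; a Normal approximation gives roughly [0.976, 2.461].
Exact: lower = 1.030; upper = 2.490.

[1.030, 2.490]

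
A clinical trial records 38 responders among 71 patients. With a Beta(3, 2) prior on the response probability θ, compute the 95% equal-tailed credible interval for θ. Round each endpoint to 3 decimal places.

Posterior: Beta(3+38, 2+33) = Beta(41, 35).
Equal-tailed 95% interval: the 0.025 and 0.975 quantiles of Beta(41, 35).
Posterior mean ≈ 0.539, SD ≈ 0.057; a Normal approximation gives roughly [0.428, 0.651].
Exact: F⁻¹(0.025) = 0.427; F⁻¹(0.975) = 0.649.

[0.427, 0.649]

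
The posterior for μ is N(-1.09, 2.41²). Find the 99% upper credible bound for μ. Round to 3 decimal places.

Need U with P(μ ≤ U) = 0.99: U = -1.09 + z_{0.01}·2.41.
z = 2.326; U = -1.09 + 2.326 × 2.41 = 4.516.

4.516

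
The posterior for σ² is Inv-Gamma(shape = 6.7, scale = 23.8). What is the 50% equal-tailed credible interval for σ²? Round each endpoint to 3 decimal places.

Inverse-Gamma(6.7, 23.8) quantiles: F⁻¹(0.25) and F⁻¹(0.75).
Equivalently, 1/σ² ~ Gamma(6.7, rate = 23.8); invert its 0.75 and 0.25 quantiles.
Posterior mean ≈ 4.175, SD ≈ 1.926; a Normal approximation gives roughly [2.876, 5.474].
Exact: lower = 2.896; upper = 4.935.

[2.896, 4.935]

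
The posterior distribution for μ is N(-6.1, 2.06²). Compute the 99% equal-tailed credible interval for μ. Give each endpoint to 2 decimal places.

The posterior is symmetric, so the 99% equal-tailed interval is μ = -6.1 ± z·2.06 with z = 2.576.
Half-width: 2.576 × 2.06 = 5.31.
-6.1 − 5.31 = -11.41; -6.1 + 5.31 = -0.79.

[-11.41, -0.79]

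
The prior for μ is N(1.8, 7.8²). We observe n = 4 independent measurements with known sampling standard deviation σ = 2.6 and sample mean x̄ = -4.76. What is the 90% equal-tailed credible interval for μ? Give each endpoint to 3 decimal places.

[-6.692, -2.473]

Posterior precision = 1/7.8² + 4/2.6² = 0.0164 + 0.5917 = 0.6082, so posterior SD = 1.2823.
Posterior mean = (1.8/7.8² + 4·-4.76/2.6²) / 0.6082 = -4.5827.
Interval: -4.5827 ± 1.645 × 1.2823 → [-6.692, -2.473].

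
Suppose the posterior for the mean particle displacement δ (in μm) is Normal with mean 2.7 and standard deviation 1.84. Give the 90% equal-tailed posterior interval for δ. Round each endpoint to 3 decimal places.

The posterior is symmetric, so the 90% equal-tailed interval is δ = 2.7 ± z·1.84 with z = 1.645.
Half-width: 1.645 × 1.84 = 3.027.
2.7 − 3.027 = -0.327; 2.7 + 3.027 = 5.727.

[-0.327, 5.727]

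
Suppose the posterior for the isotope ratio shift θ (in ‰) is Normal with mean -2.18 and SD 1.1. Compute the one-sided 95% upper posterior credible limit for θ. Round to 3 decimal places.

Need U with P(θ ≤ U) = 0.95: U = -2.18 + z_{0.05}·1.1.
z = 1.645; U = -2.18 + 1.645 × 1.1 = -0.371.

-0.371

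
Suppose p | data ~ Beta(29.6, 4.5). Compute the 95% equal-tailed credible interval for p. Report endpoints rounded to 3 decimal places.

Posterior: Beta(29.6, 4.5).
Equal-tailed 95% interval: the 0.025 and 0.975 quantiles of Beta(29.6, 4.5).
Posterior mean ≈ 0.868, SD ≈ 0.057; a Normal approximation gives roughly [0.756, 0.980].
Exact: F⁻¹(0.025) = 0.738; F⁻¹(0.975) = 0.958.

[0.738, 0.958]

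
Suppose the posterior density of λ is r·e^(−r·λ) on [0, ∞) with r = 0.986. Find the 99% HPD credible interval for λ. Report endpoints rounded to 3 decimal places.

The exponential density is strictly decreasing on [0, ∞), so the HPD interval is anchored at 0: [0, q] with P(λ ≤ q) = 0.99.
q = −ln(1 − 0.99) / 0.986 = 4.6052 / 0.986 = 4.671.

[0.000, 4.671]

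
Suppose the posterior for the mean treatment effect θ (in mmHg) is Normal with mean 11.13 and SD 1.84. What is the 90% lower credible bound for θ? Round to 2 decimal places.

Need L with P(θ ≥ L) = 0.90: L = 11.13 − z_{0.1}·1.84.
z = 1.282; L = 11.13 − 1.282 × 1.84 = 8.77.

8.77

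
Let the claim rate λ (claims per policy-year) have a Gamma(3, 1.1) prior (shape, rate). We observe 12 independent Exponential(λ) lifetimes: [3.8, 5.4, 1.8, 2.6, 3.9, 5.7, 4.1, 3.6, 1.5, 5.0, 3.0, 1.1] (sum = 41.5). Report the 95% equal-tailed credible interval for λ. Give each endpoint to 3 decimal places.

[0.197, 0.551]

Posterior: Gamma(3+12, 1.1+41.5) = Gamma(15, 42.6) (shape, rate).
Equal-tailed 95% interval: Gamma(15, 42.6) quantiles at 0.025 and 0.975.
Posterior mean ≈ 0.352, SD ≈ 0.091; a Normal approximation gives roughly [0.174, 0.530].
Exact: lower = 0.197; upper = 0.551.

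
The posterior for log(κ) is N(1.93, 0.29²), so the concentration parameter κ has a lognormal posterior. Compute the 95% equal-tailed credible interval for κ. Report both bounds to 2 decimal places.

[3.90, 12.16]

On the log scale the 95% interval is 1.93 ± 1.960 × 0.29 = [1.3616, 2.4984].
Exponentiate: [e^1.3616, e^2.4984] = [3.90, 12.16].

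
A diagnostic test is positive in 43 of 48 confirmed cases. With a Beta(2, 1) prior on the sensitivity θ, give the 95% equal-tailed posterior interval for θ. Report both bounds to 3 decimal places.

Posterior: Beta(2+43, 1+5) = Beta(45, 6).
Equal-tailed 95% interval: the 0.025 and 0.975 quantiles of Beta(45, 6).
Posterior mean ≈ 0.882, SD ≈ 0.045; a Normal approximation gives roughly [0.795, 0.970].
Exact: F⁻¹(0.025) = 0.782; F⁻¹(0.975) = 0.955.

[0.782, 0.955]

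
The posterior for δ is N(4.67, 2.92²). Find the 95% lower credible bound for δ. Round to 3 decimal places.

-0.133

Need L with P(δ ≥ L) = 0.95: L = 4.67 − z_{0.05}·2.92.
z = 1.645; L = 4.67 − 1.645 × 2.92 = -0.133.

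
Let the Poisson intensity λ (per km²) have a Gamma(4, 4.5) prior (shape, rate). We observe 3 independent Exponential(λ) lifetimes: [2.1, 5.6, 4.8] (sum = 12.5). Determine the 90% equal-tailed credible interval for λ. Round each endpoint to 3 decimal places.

Posterior: Gamma(4+3, 4.5+12.5) = Gamma(7, 17.0) (shape, rate).
Equal-tailed 90% interval: Gamma(7, 17.0) quantiles at 0.05 and 0.95.
Posterior mean ≈ 0.412, SD ≈ 0.156; a Normal approximation gives roughly [0.156, 0.668].
Exact: lower = 0.193; upper = 0.697.

[0.193, 0.697]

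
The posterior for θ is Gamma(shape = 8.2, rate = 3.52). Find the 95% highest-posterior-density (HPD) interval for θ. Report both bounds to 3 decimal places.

[0.881, 3.950]

The posterior is unimodal and skewed, so the HPD interval has equal density at both endpoints and is the shortest 95% interval.
Solving f(0.881) = f(3.950) with F(3.950) − F(0.881) = 0.95 gives [0.881, 3.950].
For comparison, the equal-tailed interval is [1.018, 4.174]; the HPD is narrower and shifted toward the mode.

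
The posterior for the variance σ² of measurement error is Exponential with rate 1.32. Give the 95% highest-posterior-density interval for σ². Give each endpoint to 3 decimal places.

[0.000, 2.269]

The exponential density is strictly decreasing on [0, ∞), so the HPD interval is anchored at 0: [0, q] with P(σ² ≤ q) = 0.95.
q = −ln(1 − 0.95) / 1.32 = 2.9957 / 1.32 = 2.269.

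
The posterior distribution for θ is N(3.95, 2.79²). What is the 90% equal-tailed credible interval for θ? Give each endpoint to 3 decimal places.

[-0.639, 8.539]

The posterior is symmetric, so the 90% equal-tailed interval is θ = 3.95 ± z·2.79 with z = 1.645.
Half-width: 1.645 × 2.79 = 4.589.
3.95 − 4.589 = -0.639; 3.95 + 4.589 = 8.539.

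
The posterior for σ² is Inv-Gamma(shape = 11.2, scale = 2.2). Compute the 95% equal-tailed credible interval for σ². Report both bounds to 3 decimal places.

Inverse-Gamma(11.2, 2.2) quantiles: F⁻¹(0.025) and F⁻¹(0.975).
Equivalently, 1/σ² ~ Gamma(11.2, rate = 2.2); invert its 0.975 and 0.025 quantiles.
Posterior mean ≈ 0.216, SD ≈ 0.071; a Normal approximation gives roughly [0.076, 0.355].
Exact: lower = 0.118; upper = 0.391.

[0.118, 0.391]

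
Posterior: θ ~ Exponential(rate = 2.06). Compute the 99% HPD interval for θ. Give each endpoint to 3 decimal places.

The exponential density is strictly decreasing on [0, ∞), so the HPD interval is anchored at 0: [0, q] with P(θ ≤ q) = 0.99.
q = −ln(1 − 0.99) / 2.06 = 4.6052 / 2.06 = 2.236.

[0.000, 2.236]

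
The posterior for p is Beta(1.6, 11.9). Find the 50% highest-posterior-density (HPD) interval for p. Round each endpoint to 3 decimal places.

The posterior is unimodal and skewed, so the HPD interval has equal density at both endpoints and is the shortest 50% interval.
Solving f(0.018) = f(0.112) with F(0.112) − F(0.018) = 0.50 gives [0.018, 0.112].
For comparison, the equal-tailed interval is [0.054, 0.164]; the HPD is narrower and shifted toward the mode.

[0.018, 0.112]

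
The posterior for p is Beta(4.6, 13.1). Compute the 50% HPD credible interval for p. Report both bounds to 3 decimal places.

The posterior is unimodal and skewed, so the HPD interval has equal density at both endpoints and is the shortest 50% interval.
Solving f(0.166) = f(0.303) with F(0.303) − F(0.166) = 0.50 gives [0.166, 0.303].
For comparison, the equal-tailed interval is [0.185, 0.325]; the HPD is narrower and shifted toward the mode.

[0.166, 0.303]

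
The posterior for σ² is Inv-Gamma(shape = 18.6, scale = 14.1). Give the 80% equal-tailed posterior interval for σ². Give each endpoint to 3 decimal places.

Inverse-Gamma(18.6, 14.1) quantiles: F⁻¹(0.1) and F⁻¹(0.9).
Equivalently, 1/σ² ~ Gamma(18.6, rate = 14.1); invert its 0.9 and 0.1 quantiles.
Posterior mean ≈ 0.801, SD ≈ 0.197; a Normal approximation gives roughly [0.549, 1.053].
Exact: lower = 0.580; upper = 1.058.

[0.580, 1.058]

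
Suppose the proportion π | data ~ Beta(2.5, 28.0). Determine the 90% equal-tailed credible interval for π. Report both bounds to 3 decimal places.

[0.020, 0.175]

Posterior: Beta(2.5, 28.0).
Equal-tailed 90% interval: the 0.05 and 0.95 quantiles of Beta(2.5, 28.0).
Posterior mean ≈ 0.082, SD ≈ 0.049; a Normal approximation gives roughly [0.002, 0.162].
Exact: F⁻¹(0.05) = 0.020; F⁻¹(0.95) = 0.175.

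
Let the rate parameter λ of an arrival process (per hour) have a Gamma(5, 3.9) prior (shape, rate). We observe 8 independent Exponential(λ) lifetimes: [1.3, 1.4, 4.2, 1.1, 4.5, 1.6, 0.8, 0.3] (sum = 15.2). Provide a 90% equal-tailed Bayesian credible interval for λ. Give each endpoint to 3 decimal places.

[0.403, 1.018]

Posterior: Gamma(5+8, 3.9+15.2) = Gamma(13, 19.1) (shape, rate).
Equal-tailed 90% interval: Gamma(13, 19.1) quantiles at 0.05 and 0.95.
Posterior mean ≈ 0.681, SD ≈ 0.189; a Normal approximation gives roughly [0.370, 0.991].
Exact: lower = 0.403; upper = 1.018.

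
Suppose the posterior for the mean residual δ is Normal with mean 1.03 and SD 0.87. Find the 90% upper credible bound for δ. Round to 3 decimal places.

Need U with P(δ ≤ U) = 0.90: U = 1.03 + z_{0.1}·0.87.
z = 1.282; U = 1.03 + 1.282 × 0.87 = 2.145.

2.145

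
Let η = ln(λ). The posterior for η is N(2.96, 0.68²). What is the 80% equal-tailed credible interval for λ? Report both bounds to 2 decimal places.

On the log scale the 80% interval is 2.96 ± 1.282 × 0.68 = [2.0885, 3.8315].
Exponentiate: [e^2.0885, e^3.8315] = [8.07, 46.13].

[8.07, 46.13]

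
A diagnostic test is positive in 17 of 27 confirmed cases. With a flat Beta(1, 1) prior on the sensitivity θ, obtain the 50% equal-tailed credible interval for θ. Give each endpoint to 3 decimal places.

[0.561, 0.683]

Posterior: Beta(1+17, 1+10) = Beta(18, 11).
Equal-tailed 50% interval: the 0.25 and 0.75 quantiles of Beta(18, 11).
Posterior mean ≈ 0.621, SD ≈ 0.089; a Normal approximation gives roughly [0.561, 0.680].
Exact: F⁻¹(0.25) = 0.561; F⁻¹(0.75) = 0.683.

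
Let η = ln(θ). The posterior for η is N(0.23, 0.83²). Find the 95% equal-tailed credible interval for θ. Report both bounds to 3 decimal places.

[0.247, 6.403]

On the log scale the 95% interval is 0.23 ± 1.960 × 0.83 = [-1.3968, 1.8568].
Exponentiate: [e^-1.3968, e^1.8568] = [0.247, 6.403].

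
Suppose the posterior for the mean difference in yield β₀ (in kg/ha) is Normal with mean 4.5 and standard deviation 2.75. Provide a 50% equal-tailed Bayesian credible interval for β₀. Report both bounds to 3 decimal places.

[2.645, 6.355]

The posterior is symmetric, so the 50% equal-tailed interval is β₀ = 4.5 ± z·2.75 with z = 0.674.
Half-width: 0.674 × 2.75 = 1.855.
4.5 − 1.855 = 2.645; 4.5 + 1.855 = 6.355.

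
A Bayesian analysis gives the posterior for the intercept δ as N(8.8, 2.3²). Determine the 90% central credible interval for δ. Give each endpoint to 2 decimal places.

[5.02, 12.58]

The posterior is symmetric, so the 90% equal-tailed interval is δ = 8.8 ± z·2.3 with z = 1.645.
Half-width: 1.645 × 2.3 = 3.78.
8.8 − 3.78 = 5.02; 8.8 + 3.78 = 12.58.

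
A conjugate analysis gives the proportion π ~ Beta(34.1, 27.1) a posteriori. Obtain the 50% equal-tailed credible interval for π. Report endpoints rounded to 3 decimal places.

Posterior: Beta(34.1, 27.1).
Equal-tailed 50% interval: the 0.25 and 0.75 quantiles of Beta(34.1, 27.1).
Posterior mean ≈ 0.557, SD ≈ 0.063; a Normal approximation gives roughly [0.515, 0.600].
Exact: F⁻¹(0.25) = 0.515; F⁻¹(0.75) = 0.600.

[0.515, 0.600]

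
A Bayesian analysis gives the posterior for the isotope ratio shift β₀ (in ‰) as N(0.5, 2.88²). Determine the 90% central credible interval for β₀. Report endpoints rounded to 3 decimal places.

[-4.237, 5.237]

The posterior is symmetric, so the 90% equal-tailed interval is β₀ = 0.5 ± z·2.88 with z = 1.645.
Half-width: 1.645 × 2.88 = 4.737.
0.5 − 4.737 = -4.237; 0.5 + 4.737 = 5.237.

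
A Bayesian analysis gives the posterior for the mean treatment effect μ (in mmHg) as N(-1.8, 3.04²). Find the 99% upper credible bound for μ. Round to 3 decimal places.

5.272

Need U with P(μ ≤ U) = 0.99: U = -1.8 + z_{0.01}·3.04.
z = 2.326; U = -1.8 + 2.326 × 3.04 = 5.272.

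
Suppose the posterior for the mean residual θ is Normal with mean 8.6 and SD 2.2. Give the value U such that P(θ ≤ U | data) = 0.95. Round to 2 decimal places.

12.22

Need U with P(θ ≤ U) = 0.95: U = 8.6 + z_{0.05}·2.2.
z = 1.645; U = 8.6 + 1.645 × 2.2 = 12.22.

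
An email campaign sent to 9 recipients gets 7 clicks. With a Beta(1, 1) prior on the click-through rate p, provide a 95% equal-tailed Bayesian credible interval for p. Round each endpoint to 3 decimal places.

Posterior: Beta(1+7, 1+2) = Beta(8, 3).
Equal-tailed 95% interval: the 0.025 and 0.975 quantiles of Beta(8, 3).
Posterior mean ≈ 0.727, SD ≈ 0.129; a Normal approximation gives roughly [0.475, 0.979].
Exact: F⁻¹(0.025) = 0.444; F⁻¹(0.975) = 0.933.

[0.444, 0.933]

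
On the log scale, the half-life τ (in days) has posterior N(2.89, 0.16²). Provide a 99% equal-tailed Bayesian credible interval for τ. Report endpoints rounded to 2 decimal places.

[11.92, 27.17]

On the log scale the 99% interval is 2.89 ± 2.576 × 0.16 = [2.4779, 3.3021].
Exponentiate: [e^2.4779, e^3.3021] = [11.92, 27.17].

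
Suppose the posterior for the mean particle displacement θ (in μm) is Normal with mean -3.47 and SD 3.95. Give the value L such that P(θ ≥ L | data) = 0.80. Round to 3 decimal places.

Need L with P(θ ≥ L) = 0.80: L = -3.47 − z_{0.2}·3.95.
z = 0.842; L = -3.47 − 0.842 × 3.95 = -6.794.

-6.794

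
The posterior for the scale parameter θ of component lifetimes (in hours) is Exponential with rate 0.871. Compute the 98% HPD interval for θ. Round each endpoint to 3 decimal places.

The exponential density is strictly decreasing on [0, ∞), so the HPD interval is anchored at 0: [0, q] with P(θ ≤ q) = 0.98.
q = −ln(1 − 0.98) / 0.871 = 3.9120 / 0.871 = 4.491.

[0.000, 4.491]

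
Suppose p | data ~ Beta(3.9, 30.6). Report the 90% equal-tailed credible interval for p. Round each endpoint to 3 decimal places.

[0.040, 0.212]

Posterior: Beta(3.9, 30.6).
Equal-tailed 90% interval: the 0.05 and 0.95 quantiles of Beta(3.9, 30.6).
Posterior mean ≈ 0.113, SD ≈ 0.053; a Normal approximation gives roughly [0.026, 0.200].
Exact: F⁻¹(0.05) = 0.040; F⁻¹(0.95) = 0.212.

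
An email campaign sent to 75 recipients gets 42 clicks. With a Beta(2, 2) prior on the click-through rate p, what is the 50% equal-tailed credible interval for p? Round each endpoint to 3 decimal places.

Posterior: Beta(2+42, 2+33) = Beta(44, 35).
Equal-tailed 50% interval: the 0.25 and 0.75 quantiles of Beta(44, 35).
Posterior mean ≈ 0.557, SD ≈ 0.056; a Normal approximation gives roughly [0.520, 0.594].
Exact: F⁻¹(0.25) = 0.519; F⁻¹(0.75) = 0.595.

[0.519, 0.595]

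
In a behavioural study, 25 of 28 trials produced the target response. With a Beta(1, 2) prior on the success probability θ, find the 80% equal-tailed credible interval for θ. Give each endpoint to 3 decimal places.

[0.751, 0.917]

Posterior: Beta(1+25, 2+3) = Beta(26, 5).
Equal-tailed 80% interval: the 0.1 and 0.9 quantiles of Beta(26, 5).
Posterior mean ≈ 0.839, SD ≈ 0.065; a Normal approximation gives roughly [0.755, 0.922].
Exact: F⁻¹(0.1) = 0.751; F⁻¹(0.9) = 0.917.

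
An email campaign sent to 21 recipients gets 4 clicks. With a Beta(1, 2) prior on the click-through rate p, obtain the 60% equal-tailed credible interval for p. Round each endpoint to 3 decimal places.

Posterior: Beta(1+4, 2+17) = Beta(5, 19).
Equal-tailed 60% interval: the 0.2 and 0.8 quantiles of Beta(5, 19).
Posterior mean ≈ 0.208, SD ≈ 0.081; a Normal approximation gives roughly [0.140, 0.277].
Exact: F⁻¹(0.2) = 0.137; F⁻¹(0.8) = 0.275.

[0.137, 0.275]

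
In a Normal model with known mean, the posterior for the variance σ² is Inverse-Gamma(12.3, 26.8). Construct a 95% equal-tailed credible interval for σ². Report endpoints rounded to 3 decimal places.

[1.336, 4.177]

Inverse-Gamma(12.3, 26.8) quantiles: F⁻¹(0.025) and F⁻¹(0.975).
Equivalently, 1/σ² ~ Gamma(12.3, rate = 26.8); invert its 0.975 and 0.025 quantiles.
Posterior mean ≈ 2.372, SD ≈ 0.739; a Normal approximation gives roughly [0.923, 3.820].
Exact: lower = 1.336; upper = 4.177.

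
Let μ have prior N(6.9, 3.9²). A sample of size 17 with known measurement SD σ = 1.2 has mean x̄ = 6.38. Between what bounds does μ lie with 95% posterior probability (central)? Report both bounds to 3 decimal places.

[5.814, 6.952]

Posterior precision = 1/3.9² + 17/1.2² = 0.0657 + 11.8056 = 11.8713, so posterior SD = 0.2902.
Posterior mean = (6.9/3.9² + 17·6.38/1.2²) / 11.8713 = 6.3829.
Interval: 6.3829 ± 1.960 × 0.2902 → [5.814, 6.952].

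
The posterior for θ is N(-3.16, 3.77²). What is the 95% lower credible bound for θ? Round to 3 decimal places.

Need L with P(θ ≥ L) = 0.95: L = -3.16 − z_{0.05}·3.77.
z = 1.645; L = -3.16 − 1.645 × 3.77 = -9.361.

-9.361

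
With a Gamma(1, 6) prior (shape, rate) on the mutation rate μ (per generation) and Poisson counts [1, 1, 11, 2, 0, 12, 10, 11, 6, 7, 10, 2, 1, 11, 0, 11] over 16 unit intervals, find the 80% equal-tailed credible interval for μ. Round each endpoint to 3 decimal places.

[3.846, 4.992]

Posterior: Gamma(1+96, 6+16) = Gamma(97, 22) (shape, rate).
Equal-tailed 80% interval: Gamma(97, 22) quantiles at 0.1 and 0.9.
Posterior mean ≈ 4.409, SD ≈ 0.448; a Normal approximation gives roughly [3.835, 4.983].
Exact: lower = 3.846; upper = 4.992.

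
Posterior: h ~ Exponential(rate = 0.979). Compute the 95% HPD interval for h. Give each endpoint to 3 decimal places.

[0.000, 3.060]

The exponential density is strictly decreasing on [0, ∞), so the HPD interval is anchored at 0: [0, q] with P(h ≤ q) = 0.95.
q = −ln(1 − 0.95) / 0.979 = 2.9957 / 0.979 = 3.060.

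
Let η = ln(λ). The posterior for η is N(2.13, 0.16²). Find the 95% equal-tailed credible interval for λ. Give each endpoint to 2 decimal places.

On the log scale the 95% interval is 2.13 ± 1.960 × 0.16 = [1.8164, 2.4436].
Exponentiate: [e^1.8164, e^2.4436] = [6.15, 11.51].

[6.15, 11.51]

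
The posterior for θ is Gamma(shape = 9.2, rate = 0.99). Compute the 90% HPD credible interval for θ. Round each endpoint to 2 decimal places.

[4.36, 14.06]

The posterior is unimodal and skewed, so the HPD interval has equal density at both endpoints and is the shortest 90% interval.
Solving f(4.36) = f(14.06) with F(14.06) − F(4.36) = 0.90 gives [4.36, 14.06].
For comparison, the equal-tailed interval is [4.89, 14.84]; the HPD is narrower and shifted toward the mode.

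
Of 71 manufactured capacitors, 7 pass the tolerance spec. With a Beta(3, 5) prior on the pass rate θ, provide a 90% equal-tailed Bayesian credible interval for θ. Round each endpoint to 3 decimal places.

[0.071, 0.193]

Posterior: Beta(3+7, 5+64) = Beta(10, 69).
Equal-tailed 90% interval: the 0.05 and 0.95 quantiles of Beta(10, 69).
Posterior mean ≈ 0.127, SD ≈ 0.037; a Normal approximation gives roughly [0.065, 0.188].
Exact: F⁻¹(0.05) = 0.071; F⁻¹(0.95) = 0.193.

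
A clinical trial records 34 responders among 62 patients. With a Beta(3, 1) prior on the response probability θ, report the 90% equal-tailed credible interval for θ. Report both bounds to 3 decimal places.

Posterior: Beta(3+34, 1+28) = Beta(37, 29).
Equal-tailed 90% interval: the 0.05 and 0.95 quantiles of Beta(37, 29).
Posterior mean ≈ 0.561, SD ≈ 0.061; a Normal approximation gives roughly [0.461, 0.660].
Exact: F⁻¹(0.05) = 0.460; F⁻¹(0.95) = 0.659.

[0.460, 0.659]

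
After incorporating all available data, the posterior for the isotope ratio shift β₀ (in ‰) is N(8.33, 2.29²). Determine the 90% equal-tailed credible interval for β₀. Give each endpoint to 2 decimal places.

[4.56, 12.10]

The posterior is symmetric, so the 90% equal-tailed interval is β₀ = 8.33 ± z·2.29 with z = 1.645.
Half-width: 1.645 × 2.29 = 3.77.
8.33 − 3.77 = 4.56; 8.33 + 3.77 = 12.10.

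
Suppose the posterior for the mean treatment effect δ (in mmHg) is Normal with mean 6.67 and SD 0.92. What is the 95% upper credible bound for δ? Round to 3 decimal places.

Need U with P(δ ≤ U) = 0.95: U = 6.67 + z_{0.05}·0.92.
z = 1.645; U = 6.67 + 1.645 × 0.92 = 8.183.

8.183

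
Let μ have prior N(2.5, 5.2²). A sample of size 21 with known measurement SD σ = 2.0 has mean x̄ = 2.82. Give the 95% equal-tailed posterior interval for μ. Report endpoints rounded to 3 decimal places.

Posterior precision = 1/5.2² + 21/2.0² = 0.0370 + 5.2500 = 5.2870, so posterior SD = 0.4349.
Posterior mean = (2.5/5.2² + 21·2.82/2.0²) / 5.2870 = 2.8178.
Interval: 2.8178 ± 1.960 × 0.4349 → [1.965, 3.670].

[1.965, 3.670]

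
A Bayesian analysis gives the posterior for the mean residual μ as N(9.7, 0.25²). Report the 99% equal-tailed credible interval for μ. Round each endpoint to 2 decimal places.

The posterior is symmetric, so the 99% equal-tailed interval is μ = 9.7 ± z·0.25 with z = 2.576.
Half-width: 2.576 × 0.25 = 0.64.
9.7 − 0.64 = 9.06; 9.7 + 0.64 = 10.34.

[9.06, 10.34]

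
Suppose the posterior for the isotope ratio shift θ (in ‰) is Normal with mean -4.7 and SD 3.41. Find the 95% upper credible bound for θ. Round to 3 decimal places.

0.909

Need U with P(θ ≤ U) = 0.95: U = -4.7 + z_{0.05}·3.41.
z = 1.645; U = -4.7 + 1.645 × 3.41 = 0.909.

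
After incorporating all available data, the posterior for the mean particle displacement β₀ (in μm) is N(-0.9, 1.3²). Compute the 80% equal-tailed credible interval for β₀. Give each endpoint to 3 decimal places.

The posterior is symmetric, so the 80% equal-tailed interval is β₀ = -0.9 ± z·1.3 with z = 1.282.
Half-width: 1.282 × 1.3 = 1.666.
-0.9 − 1.666 = -2.566; -0.9 + 1.666 = 0.766.

[-2.566, 0.766]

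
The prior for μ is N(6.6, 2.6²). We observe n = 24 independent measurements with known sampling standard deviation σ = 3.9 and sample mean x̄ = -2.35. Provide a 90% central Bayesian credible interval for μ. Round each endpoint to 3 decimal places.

[-2.835, -0.331]

Posterior precision = 1/2.6² + 24/3.9² = 0.1479 + 1.5779 = 1.7258, so posterior SD = 0.7612.
Posterior mean = (6.6/2.6² + 24·-2.35/3.9²) / 1.7258 = -1.5829.
Interval: -1.5829 ± 1.645 × 0.7612 → [-2.835, -0.331].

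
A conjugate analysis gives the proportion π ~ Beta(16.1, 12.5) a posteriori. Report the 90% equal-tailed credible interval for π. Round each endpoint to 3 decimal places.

Posterior: Beta(16.1, 12.5).
Equal-tailed 90% interval: the 0.05 and 0.95 quantiles of Beta(16.1, 12.5).
Posterior mean ≈ 0.563, SD ≈ 0.091; a Normal approximation gives roughly [0.413, 0.713].
Exact: F⁻¹(0.05) = 0.410; F⁻¹(0.95) = 0.711.

[0.410, 0.711]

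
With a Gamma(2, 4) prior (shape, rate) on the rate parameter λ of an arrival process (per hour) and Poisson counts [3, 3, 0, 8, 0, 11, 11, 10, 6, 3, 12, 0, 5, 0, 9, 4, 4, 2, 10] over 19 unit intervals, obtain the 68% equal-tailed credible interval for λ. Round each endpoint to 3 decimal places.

Posterior: Gamma(2+101, 4+19) = Gamma(103, 23) (shape, rate).
Equal-tailed 68% interval: Gamma(103, 23) quantiles at 0.16 and 0.84.
Posterior mean ≈ 4.478, SD ≈ 0.441; a Normal approximation gives roughly [4.039, 4.917].
Exact: lower = 4.040; upper = 4.916.

[4.040, 4.916]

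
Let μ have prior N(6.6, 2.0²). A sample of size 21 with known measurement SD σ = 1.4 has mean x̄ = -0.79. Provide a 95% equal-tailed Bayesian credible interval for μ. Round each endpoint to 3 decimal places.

[-1.213, -0.030]

Posterior precision = 1/2.0² + 21/1.4² = 0.2500 + 10.7143 = 10.9643, so posterior SD = 0.3020.
Posterior mean = (6.6/2.0² + 21·-0.79/1.4²) / 10.9643 = -0.6215.
Interval: -0.6215 ± 1.960 × 0.3020 → [-1.213, -0.030].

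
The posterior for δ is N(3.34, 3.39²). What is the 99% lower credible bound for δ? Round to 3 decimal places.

Need L with P(δ ≥ L) = 0.99: L = 3.34 − z_{0.01}·3.39.
z = 2.326; L = 3.34 − 2.326 × 3.39 = -4.546.

-4.546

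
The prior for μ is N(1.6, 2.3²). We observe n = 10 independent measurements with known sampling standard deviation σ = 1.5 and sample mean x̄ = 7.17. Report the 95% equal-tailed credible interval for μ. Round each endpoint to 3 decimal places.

[6.032, 7.853]

Posterior precision = 1/2.3² + 10/1.5² = 0.1890 + 4.4444 = 4.6335, so posterior SD = 0.4646.
Posterior mean = (1.6/2.3² + 10·7.17/1.5²) / 4.6335 = 6.9428.
Interval: 6.9428 ± 1.960 × 0.4646 → [6.032, 7.853].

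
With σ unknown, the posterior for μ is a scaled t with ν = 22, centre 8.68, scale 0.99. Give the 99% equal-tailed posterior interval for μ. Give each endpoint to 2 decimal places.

[5.89, 11.47]

The t_22 distribution is symmetric; the 99% interval is 8.68 ± t·0.99 with t_{0.995,22} = 2.819.
Half-width: 2.819 × 0.99 = 2.79.
8.68 − 2.79 = 5.89; 8.68 + 2.79 = 11.47.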